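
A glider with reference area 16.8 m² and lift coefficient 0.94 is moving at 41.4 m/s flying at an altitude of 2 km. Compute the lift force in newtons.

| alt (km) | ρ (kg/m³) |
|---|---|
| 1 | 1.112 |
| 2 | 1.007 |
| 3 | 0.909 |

L = 13600 N

At 2 km, from the table: ρ = 1.007 kg/m³.
Dynamic pressure q = ½ρv² = ½ × 1.007 × 41.4² = 863 Pa.
L = q·S·CL = 863 × 16.8 × 0.94 = 13600 N ≈ 13.6 kN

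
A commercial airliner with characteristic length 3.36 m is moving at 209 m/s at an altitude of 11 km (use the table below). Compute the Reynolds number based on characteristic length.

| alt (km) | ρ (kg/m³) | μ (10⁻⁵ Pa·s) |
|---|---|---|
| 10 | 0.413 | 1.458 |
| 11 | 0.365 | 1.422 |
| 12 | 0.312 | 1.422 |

Re = 1.8×10^7

At 11 km, from the table: ρ = 0.365 kg/m³, μ = 1.422×10⁻⁵ Pa·s.
Re = ρ·v·c/μ = 0.365 × 209 × 3.36 / (1.422×10⁻⁵) = 1.8×10^7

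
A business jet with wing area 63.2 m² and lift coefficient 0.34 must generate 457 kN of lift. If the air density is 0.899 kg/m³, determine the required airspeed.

L = ½ρv²S·CL ⇒ v = √(2L/(ρ·S·CL))
v = √(2 × 4.57×10^5 / (0.899 × 63.2 × 0.34)) = √47310 = 218 m/s

v = 218 m/s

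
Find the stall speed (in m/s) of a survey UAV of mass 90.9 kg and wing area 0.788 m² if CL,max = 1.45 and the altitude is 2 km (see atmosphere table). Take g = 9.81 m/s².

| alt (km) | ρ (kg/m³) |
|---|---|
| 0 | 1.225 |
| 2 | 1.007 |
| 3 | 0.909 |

At 2 km, from the table: ρ = 1.007 kg/m³.
Weight W = mg = 90.9 × 9.81 = 891.7 N.
From L = ½ρV²S·CL,max = W: V_stall = √(2W/(ρSCL,max)) = √(2·891.7/(1.007·0.788·1.45))
V_stall = √1550 = 39.4 m/s

V_stall = 39.4 m/s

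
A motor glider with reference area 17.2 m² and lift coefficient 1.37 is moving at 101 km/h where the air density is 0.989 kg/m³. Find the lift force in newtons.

L = 9170 N

Convert speed: v = 101 km/h ÷ 3.6 = 28.06 m/s.
L = ½ρv²S·CL = ½ × 0.989 × 28.06² × 17.2 × 1.37 = 9170 N ≈ 9.17 kN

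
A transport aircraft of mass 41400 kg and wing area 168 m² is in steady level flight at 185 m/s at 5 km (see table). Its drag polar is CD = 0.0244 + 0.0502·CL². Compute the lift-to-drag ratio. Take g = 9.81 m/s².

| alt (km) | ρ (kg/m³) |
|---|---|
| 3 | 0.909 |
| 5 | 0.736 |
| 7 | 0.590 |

L/D = 7.31

At 5 km, from the table: ρ = 0.736 kg/m³.
Level flight ⇒ L = W = m·g = 41400 × 9.81 = 4.0613×10^5 N.
Dynamic pressure q = 0.5 × 0.736 × 185² = 12590 Pa.
Required CL = L/(qS) = 4.0613×10^5/(12590·168) = 0.1919.
CD = 0.0244 + 0.0502 × 0.1919² = 0.02625.
L/D = CL/CD = 0.1919 / 0.02625 = 7.31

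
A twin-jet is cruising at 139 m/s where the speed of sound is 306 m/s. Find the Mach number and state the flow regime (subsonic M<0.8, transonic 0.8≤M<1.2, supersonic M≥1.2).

M = v/a = 139 / 306 = 0.454
M = 0.454 → subsonic.

M = 0.454 (subsonic)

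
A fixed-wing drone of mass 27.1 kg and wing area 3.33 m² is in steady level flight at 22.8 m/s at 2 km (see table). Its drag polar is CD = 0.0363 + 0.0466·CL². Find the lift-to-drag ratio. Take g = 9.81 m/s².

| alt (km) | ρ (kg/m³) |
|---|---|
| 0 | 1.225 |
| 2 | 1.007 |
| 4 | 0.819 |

L/D = 7.51

At 2 km, from the table: ρ = 1.007 kg/m³.
In steady level flight, lift balances weight: W = mg = 27.1 × 9.81 = 265.85 N.
q = ½ρv² = ½ × 1.007 × 22.8² = 261.7 Pa.
CL = W/(q·S) = 265.85 / (261.7 × 3.33) = 0.305.
CD = 0.0363 + 0.0466 × 0.305² = 0.04064.
L/D = CL/CD = 0.305 / 0.04064 = 7.51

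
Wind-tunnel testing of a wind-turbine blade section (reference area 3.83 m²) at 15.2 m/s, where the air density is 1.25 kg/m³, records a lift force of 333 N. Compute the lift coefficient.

From L = ½ρv²S·CL, rearranging gives CL = 2L/(ρv²S).
CL = 2 × 333 / (1.25 × 15.2² × 3.83) = 0.602

CL = 0.602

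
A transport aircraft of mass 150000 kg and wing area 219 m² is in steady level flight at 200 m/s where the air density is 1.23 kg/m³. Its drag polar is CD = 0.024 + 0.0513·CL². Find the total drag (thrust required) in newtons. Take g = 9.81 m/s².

D = 1.5×10^5 N

In steady level flight, lift balances weight: W = mg = 150000 × 9.81 = 1.4715×10^6 N.
Dynamic pressure q = 0.5 × 1.23 × 200² = 24600 Pa.
CL = W/(q·S) = 1.4715×10^6 / (24600 × 219) = 0.2731.
CD = 0.024 + 0.0513 × 0.2731² = 0.02783.
D = q·S·CD = 24600 × 219 × 0.02783 = 1.499×10^5 N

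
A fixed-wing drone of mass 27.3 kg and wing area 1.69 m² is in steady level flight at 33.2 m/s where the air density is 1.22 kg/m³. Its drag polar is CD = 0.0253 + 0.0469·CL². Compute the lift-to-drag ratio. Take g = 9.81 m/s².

In steady level flight, lift balances weight: W = mg = 27.3 × 9.81 = 267.81 N.
q = ½ρv² = ½ × 1.22 × 33.2² = 672.4 Pa.
CL = W/(q·S) = 267.81 / (672.4 × 1.69) = 0.2357.
CD = 0.0253 + 0.0469 × 0.2357² = 0.02791.
L/D = CL/CD = 0.2357 / 0.02791 = 8.45

L/D = 8.45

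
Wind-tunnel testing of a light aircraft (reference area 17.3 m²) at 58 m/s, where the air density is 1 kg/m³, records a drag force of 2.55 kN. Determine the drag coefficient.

From D = ½ρv²S·CD, rearranging gives CD = 2D/(ρv²S).
CD = 2 × 2550 / (1 × 58² × 17.3) = 0.0876

CD = 0.0876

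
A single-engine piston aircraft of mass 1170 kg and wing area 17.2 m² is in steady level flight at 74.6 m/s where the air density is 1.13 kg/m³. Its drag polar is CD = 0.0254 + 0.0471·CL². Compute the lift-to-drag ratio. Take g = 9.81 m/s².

L/D = 7.71

Level flight ⇒ L = W = m·g = 1170 × 9.81 = 11478 N.
Dynamic pressure q = 0.5 × 1.13 × 74.6² = 3144 Pa.
CL = W/(q·S) = 11478 / (3144 × 17.2) = 0.2122.
CD = 0.0254 + 0.0471 × 0.2122² = 0.02752.
L/D = CL/CD = 0.2122 / 0.02752 = 7.71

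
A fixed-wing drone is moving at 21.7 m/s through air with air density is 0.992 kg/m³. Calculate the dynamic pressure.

q = 234 Pa

q = ½ρv² = ½ × 0.992 × 21.7² = 234 Pa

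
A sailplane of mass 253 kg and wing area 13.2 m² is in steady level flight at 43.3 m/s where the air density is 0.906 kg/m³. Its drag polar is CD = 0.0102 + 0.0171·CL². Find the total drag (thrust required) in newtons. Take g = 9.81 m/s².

D = 124 N

Weight W = mg = 253 × 9.81 = 2481.9 N; in level flight L = W.
Dynamic pressure q = 0.5 × 0.906 × 43.3² = 849.3 Pa.
CL = 2W/(ρv²S) = 2×2481.9/(0.906×43.3²×13.2) = 0.2214.
CD = 0.0102 + 0.0171 × 0.2214² = 0.01104.
D = q·S·CD = 849.3 × 13.2 × 0.01104 = 123.7 N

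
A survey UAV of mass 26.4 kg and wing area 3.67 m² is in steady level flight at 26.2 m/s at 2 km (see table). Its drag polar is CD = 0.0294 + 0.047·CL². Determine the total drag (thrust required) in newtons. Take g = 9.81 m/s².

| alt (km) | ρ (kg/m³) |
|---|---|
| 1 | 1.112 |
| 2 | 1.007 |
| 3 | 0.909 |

At 2 km, from the table: ρ = 1.007 kg/m³.
Weight W = mg = 26.4 × 9.81 = 258.98 N; in level flight L = W.
Dynamic pressure q = 0.5 × 1.007 × 26.2² = 345.6 Pa.
CL = W/(q·S) = 258.98 / (345.6 × 3.67) = 0.2042.
CD = 0.0294 + 0.047 × 0.2042² = 0.03136.
D = q·S·CD = 345.6 × 3.67 × 0.03136 = 39.78 N

D = 39.8 N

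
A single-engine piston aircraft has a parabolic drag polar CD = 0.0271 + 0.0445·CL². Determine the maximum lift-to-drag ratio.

For CD = CD0 + K·CL², (L/D)max occurs at CL* = √(CD0/K) and equals 1/(2√(K·CD0)).
(L/D)max = 1/(2√(0.0445 × 0.0271)) = 1/(2 × 0.03473) = 14.4

(L/D)max = 14.4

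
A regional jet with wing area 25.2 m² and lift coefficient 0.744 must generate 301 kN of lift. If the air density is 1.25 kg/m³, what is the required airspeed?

L = ½ρv²S·CL ⇒ v = √(2L/(ρ·S·CL))
v = √(2 × 3.01×10^5 / (1.25 × 25.2 × 0.744)) = √25690 = 160 m/s

v = 160 m/s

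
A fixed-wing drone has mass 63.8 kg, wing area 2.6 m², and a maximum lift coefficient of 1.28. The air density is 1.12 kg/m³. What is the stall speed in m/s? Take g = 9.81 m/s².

Stall occurs when L = W at CL,max. W = mg = 63.8 × 9.81 = 625.9 N.
V_stall = √(2W/(ρ·S·CL,max)) = √(2 × 625.9 / (1.12 × 2.6 × 1.28))
V_stall = √335.8 = 18.3 m/s

V_stall = 18.3 m/s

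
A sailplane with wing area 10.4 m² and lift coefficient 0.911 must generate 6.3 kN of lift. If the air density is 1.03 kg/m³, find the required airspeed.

v = 35.9 m/s

L = ½ρv²S·CL ⇒ v = √(2L/(ρ·S·CL))
v = √(2 × 6300 / (1.03 × 10.4 × 0.911)) = √1291 = 35.9 m/s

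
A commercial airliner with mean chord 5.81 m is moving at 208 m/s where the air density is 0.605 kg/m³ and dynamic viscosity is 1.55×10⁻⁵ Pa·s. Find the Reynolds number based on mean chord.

Re = 4.72×10^7

Re = ρ·v·c/μ = 0.605 × 208 × 5.81 / (1.55×10⁻⁵) = 4.72×10^7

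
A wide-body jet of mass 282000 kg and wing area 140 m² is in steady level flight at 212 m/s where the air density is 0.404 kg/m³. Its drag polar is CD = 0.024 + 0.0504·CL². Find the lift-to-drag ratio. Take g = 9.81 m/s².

In steady level flight, lift balances weight: W = mg = 282000 × 9.81 = 2.7664×10^6 N.
Dynamic pressure q = 0.5 × 0.404 × 212² = 9079 Pa.
CL = W/(q·S) = 2.7664×10^6 / (9079 × 140) = 2.177.
CD = 0.024 + 0.0504 × 2.177² = 0.2628.
L/D = CL/CD = 2.177 / 0.2628 = 8.28

L/D = 8.28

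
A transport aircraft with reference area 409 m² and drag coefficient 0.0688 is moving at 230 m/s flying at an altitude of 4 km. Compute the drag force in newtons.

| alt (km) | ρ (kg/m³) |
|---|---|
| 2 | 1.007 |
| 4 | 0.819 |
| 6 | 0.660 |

At 4 km, from the table: ρ = 0.819 kg/m³.
Dynamic pressure q = ½ρv² = ½ × 0.819 × 230² = 21660 Pa.
D = q·S·CD = 21660 × 409 × 0.0688 = 6.1×10^5 N ≈ 610 kN

D = 6.1×10^5 N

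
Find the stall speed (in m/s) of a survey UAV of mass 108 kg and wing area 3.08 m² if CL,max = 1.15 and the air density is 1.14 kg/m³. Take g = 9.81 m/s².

Weight W = mg = 108 × 9.81 = 1059 N.
From L = ½ρV²S·CL,max = W: V_stall = √(2W/(ρSCL,max)) = √(2·1059/(1.14·3.08·1.15))
V_stall = √524.8 = 22.9 m/s

V_stall = 22.9 m/s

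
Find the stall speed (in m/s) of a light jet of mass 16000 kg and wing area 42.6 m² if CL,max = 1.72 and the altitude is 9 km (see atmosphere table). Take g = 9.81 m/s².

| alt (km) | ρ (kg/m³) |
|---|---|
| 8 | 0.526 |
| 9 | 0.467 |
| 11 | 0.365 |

At 9 km, from the table: ρ = 0.467 kg/m³.
Weight W = mg = 16000 × 9.81 = 1.57×10^5 N.
From L = ½ρV²S·CL,max = W: V_stall = √(2W/(ρSCL,max)) = √(2·1.57×10^5/(0.467·42.6·1.72))
V_stall = √9174 = 95.8 m/s

V_stall = 95.8 m/s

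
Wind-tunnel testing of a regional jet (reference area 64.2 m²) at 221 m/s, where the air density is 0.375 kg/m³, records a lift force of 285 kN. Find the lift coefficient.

CL = 0.485

From L = ½ρv²S·CL, rearranging gives CL = 2L/(ρv²S).
CL = 2 × 2.85×10^5 / (0.375 × 221² × 64.2) = 0.485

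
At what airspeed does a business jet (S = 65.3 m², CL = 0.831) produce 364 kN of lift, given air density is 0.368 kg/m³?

L = ½ρv²S·CL ⇒ v = √(2L/(ρ·S·CL))
v = √(2 × 3.64×10^5 / (0.368 × 65.3 × 0.831)) = √36460 = 191 m/s

v = 191 m/s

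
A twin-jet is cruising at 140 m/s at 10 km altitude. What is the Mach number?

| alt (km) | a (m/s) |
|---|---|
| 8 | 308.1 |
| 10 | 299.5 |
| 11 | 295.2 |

M = 0.467

At 10 km, from the table: a = 299.5 m/s.
M = v/a = 140 / 299.5 = 0.467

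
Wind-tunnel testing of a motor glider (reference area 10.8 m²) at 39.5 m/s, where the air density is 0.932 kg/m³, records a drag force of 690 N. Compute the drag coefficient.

From D = ½ρv²S·CD, rearranging gives CD = 2D/(ρv²S).
CD = 2 × 690 / (0.932 × 39.5² × 10.8) = 0.0879

CD = 0.0879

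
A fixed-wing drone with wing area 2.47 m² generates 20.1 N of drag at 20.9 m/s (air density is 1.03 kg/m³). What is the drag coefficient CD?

From D = ½ρv²S·CD, rearranging gives CD = 2D/(ρv²S).
CD = 2 × 20.1 / (1.03 × 20.9² × 2.47) = 0.0362

CD = 0.0362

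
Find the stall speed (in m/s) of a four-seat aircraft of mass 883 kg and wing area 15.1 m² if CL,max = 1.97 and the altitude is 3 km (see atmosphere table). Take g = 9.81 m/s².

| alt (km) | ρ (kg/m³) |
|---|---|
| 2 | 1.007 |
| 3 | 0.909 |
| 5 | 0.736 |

At 3 km, from the table: ρ = 0.909 kg/m³.
Weight W = mg = 883 × 9.81 = 8662 N.
V_stall = √(2W/(ρ·S·CL,max)) = √(2 × 8662 / (0.909 × 15.1 × 1.97))
V_stall = √640.7 = 25.3 m/s

V_stall = 25.3 m/s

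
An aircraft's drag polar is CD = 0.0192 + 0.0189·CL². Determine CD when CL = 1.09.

CD = 0.0417

CD = 0.0192 + 0.0189 × 1.09² = 0.0192 + 0.02246 = 0.0417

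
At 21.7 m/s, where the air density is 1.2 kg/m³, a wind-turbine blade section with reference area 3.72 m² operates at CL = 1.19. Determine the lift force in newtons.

L = 1250 N

Dynamic pressure q = ½ρv² = ½ × 1.2 × 21.7² = 282.5 Pa.
L = q·S·CL = 282.5 × 3.72 × 1.19 = 1250 N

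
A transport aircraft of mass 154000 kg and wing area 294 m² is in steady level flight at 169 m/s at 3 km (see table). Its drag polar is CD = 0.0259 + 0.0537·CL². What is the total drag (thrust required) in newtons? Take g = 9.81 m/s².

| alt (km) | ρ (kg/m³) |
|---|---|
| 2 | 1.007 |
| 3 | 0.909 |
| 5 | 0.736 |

At 3 km, from the table: ρ = 0.909 kg/m³.
Level flight ⇒ L = W = m·g = 154000 × 9.81 = 1.5107×10^6 N.
q = ½ρv² = ½ × 0.909 × 169² = 12980 Pa.
Required CL = L/(qS) = 1.5107×10^6/(12980·294) = 0.3959.
CD = 0.0259 + 0.0537 × 0.3959² = 0.03431.
D = q·S·CD = 12980 × 294 × 0.03431 = 1.31×10^5 N

D = 1.31×10^5 N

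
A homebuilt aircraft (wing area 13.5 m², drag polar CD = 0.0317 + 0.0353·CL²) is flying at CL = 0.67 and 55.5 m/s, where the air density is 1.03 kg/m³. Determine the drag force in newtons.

D = 1020 N

CD = 0.0317 + 0.0353 × 0.67² = 0.04755
D = ½ρv²S·CD = ½ × 1.03 × 55.5² × 13.5 × 0.04755 = 1020 N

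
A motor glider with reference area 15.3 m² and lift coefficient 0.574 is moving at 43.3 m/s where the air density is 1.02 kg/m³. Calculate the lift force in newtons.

L = 8400 N

L = ½ρv²S·CL = ½ × 1.02 × 43.3² × 15.3 × 0.574 = 8400 N ≈ 8.4 kN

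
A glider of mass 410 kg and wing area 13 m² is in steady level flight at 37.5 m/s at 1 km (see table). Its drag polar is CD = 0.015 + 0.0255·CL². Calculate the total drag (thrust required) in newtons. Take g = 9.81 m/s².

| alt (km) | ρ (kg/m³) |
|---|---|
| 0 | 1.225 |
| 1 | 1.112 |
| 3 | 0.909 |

D = 193 N

At 1 km, from the table: ρ = 1.112 kg/m³.
Level flight ⇒ L = W = m·g = 410 × 9.81 = 4022.1 N.
Dynamic pressure q = 0.5 × 1.112 × 37.5² = 781.9 Pa.
CL = 2W/(ρv²S) = 2×4022.1/(1.112×37.5²×13) = 0.3957.
CD = 0.015 + 0.0255 × 0.3957² = 0.01899.
D = q·S·CD = 781.9 × 13 × 0.01899 = 193.1 N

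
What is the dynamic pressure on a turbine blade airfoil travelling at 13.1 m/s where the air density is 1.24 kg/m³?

q = 106 Pa

q = ½ρv² = ½ × 1.24 × 13.1² = 106 Pa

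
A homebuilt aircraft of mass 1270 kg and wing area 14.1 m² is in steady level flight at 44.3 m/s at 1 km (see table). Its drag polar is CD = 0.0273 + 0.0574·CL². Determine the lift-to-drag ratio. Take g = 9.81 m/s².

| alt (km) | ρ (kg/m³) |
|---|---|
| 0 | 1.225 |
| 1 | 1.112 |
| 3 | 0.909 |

At 1 km, from the table: ρ = 1.112 kg/m³.
In steady level flight, lift balances weight: W = mg = 1270 × 9.81 = 12459 N.
Dynamic pressure q = 0.5 × 1.112 × 44.3² = 1091 Pa.
CL = 2W/(ρv²S) = 2×12459/(1.112×44.3²×14.1) = 0.8098.
CD = 0.0273 + 0.0574 × 0.8098² = 0.06494.
L/D = CL/CD = 0.8098 / 0.06494 = 12.5

L/D = 12.5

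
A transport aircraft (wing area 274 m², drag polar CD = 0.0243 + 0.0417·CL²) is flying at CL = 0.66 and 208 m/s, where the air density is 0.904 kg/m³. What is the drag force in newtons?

D = 2.28×10^5 N

CD = 0.0243 + 0.0417 × 0.66² = 0.04246
D = ½ρv²S·CD = ½ × 0.904 × 208² × 274 × 0.04246 = 2.28×10^5 N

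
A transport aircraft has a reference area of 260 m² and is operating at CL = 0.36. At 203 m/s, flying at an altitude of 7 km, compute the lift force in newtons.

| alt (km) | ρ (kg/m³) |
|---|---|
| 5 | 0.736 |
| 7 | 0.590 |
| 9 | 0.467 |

L = 1.14×10^6 N

At 7 km, from the table: ρ = 0.590 kg/m³.
L = ½ρv²S·CL = ½ × 0.59 × 203² × 260 × 0.36 = 1.14×10^6 N ≈ 1140 kN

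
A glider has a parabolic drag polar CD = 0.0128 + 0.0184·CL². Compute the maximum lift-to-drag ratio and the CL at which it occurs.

(L/D)max = 32.6, at CL = 0.834

For CD = CD0 + K·CL², (L/D)max occurs at CL* = √(CD0/K) and equals 1/(2√(K·CD0)).
(L/D)max = 1/(2√(0.0184 × 0.0128)) = 1/(2 × 0.01535) = 32.6
CL* = √(0.0128/0.0184) = 0.834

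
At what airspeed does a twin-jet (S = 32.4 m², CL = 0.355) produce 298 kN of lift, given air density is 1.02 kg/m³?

v = 225 m/s

L = ½ρv²S·CL ⇒ v = √(2L/(ρ·S·CL))
v = √(2 × 2.98×10^5 / (1.02 × 32.4 × 0.355)) = √50800 = 225 m/s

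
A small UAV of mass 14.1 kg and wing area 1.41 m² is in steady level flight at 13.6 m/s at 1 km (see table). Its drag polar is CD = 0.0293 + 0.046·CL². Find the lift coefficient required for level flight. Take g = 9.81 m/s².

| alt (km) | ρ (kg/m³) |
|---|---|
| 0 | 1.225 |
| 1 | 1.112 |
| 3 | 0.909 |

At 1 km, from the table: ρ = 1.112 kg/m³.
In steady level flight, lift balances weight: W = mg = 14.1 × 9.81 = 138.32 N.
Dynamic pressure q = 0.5 × 1.112 × 13.6² = 102.8 Pa.
CL = 2W/(ρv²S) = 2×138.32/(1.112×13.6²×1.41) = 0.9539.

CL = 0.954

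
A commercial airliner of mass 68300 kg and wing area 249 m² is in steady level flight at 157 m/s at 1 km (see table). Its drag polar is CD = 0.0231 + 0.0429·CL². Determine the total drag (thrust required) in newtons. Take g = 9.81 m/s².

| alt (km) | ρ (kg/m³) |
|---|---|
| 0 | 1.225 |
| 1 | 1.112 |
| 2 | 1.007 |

D = 84500 N

At 1 km, from the table: ρ = 1.112 kg/m³.
Weight W = mg = 68300 × 9.81 = 6.7002×10^5 N; in level flight L = W.
q = ½ρv² = ½ × 1.112 × 157² = 13700 Pa.
CL = W/(q·S) = 6.7002×10^5 / (13700 × 249) = 0.1963.
CD = 0.0231 + 0.0429 × 0.1963² = 0.02475.
D = q·S·CD = 13700 × 249 × 0.02475 = 84470 N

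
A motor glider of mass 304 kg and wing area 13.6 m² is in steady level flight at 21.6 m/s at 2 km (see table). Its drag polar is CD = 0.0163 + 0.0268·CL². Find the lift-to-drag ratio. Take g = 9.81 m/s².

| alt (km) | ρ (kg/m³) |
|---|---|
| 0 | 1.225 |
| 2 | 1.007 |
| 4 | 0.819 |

At 2 km, from the table: ρ = 1.007 kg/m³.
Level flight ⇒ L = W = m·g = 304 × 9.81 = 2982.2 N.
q = ½ρv² = ½ × 1.007 × 21.6² = 234.9 Pa.
CL = 2W/(ρv²S) = 2×2982.2/(1.007×21.6²×13.6) = 0.9335.
CD = 0.0163 + 0.0268 × 0.9335² = 0.03965.
L/D = CL/CD = 0.9335 / 0.03965 = 23.5

L/D = 23.5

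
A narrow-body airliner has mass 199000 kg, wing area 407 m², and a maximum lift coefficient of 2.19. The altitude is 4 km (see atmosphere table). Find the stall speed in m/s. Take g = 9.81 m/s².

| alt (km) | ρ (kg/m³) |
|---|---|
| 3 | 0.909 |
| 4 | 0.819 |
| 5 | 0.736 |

At 4 km, from the table: ρ = 0.819 kg/m³.
At stall, lift equals weight: L = W = m·g = 199000 × 9.81 = 1.952×10^6 N.
From L = ½ρV²S·CL,max = W: V_stall = √(2W/(ρSCL,max)) = √(2·1.952×10^6/(0.819·407·2.19))
V_stall = √5348 = 73.1 m/s

V_stall = 73.1 m/s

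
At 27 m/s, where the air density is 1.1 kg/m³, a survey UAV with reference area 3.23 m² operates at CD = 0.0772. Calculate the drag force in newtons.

D = 100 N

D = ½ρv²S·CD = ½ × 1.1 × 27² × 3.23 × 0.0772 = 100 N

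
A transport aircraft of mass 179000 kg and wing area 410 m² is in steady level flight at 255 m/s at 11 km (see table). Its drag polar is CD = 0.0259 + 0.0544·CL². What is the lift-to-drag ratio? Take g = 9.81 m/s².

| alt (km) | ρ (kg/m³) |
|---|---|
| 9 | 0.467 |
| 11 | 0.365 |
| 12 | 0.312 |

At 11 km, from the table: ρ = 0.365 kg/m³.
Weight W = mg = 179000 × 9.81 = 1.756×10^6 N; in level flight L = W.
Dynamic pressure q = 0.5 × 0.365 × 255² = 11870 Pa.
CL = 2W/(ρv²S) = 2×1.756×10^6/(0.365×255²×410) = 0.3609.
CD = 0.0259 + 0.0544 × 0.3609² = 0.03299.
L/D = CL/CD = 0.3609 / 0.03299 = 10.9

L/D = 10.9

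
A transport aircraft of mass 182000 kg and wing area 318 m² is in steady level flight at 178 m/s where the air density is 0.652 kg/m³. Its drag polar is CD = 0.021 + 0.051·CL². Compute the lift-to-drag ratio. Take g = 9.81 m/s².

In steady level flight, lift balances weight: W = mg = 182000 × 9.81 = 1.7854×10^6 N.
Dynamic pressure q = 0.5 × 0.652 × 178² = 10330 Pa.
Required CL = L/(qS) = 1.7854×10^6/(10330·318) = 0.5436.
CD = 0.021 + 0.051 × 0.5436² = 0.03607.
L/D = CL/CD = 0.5436 / 0.03607 = 15.1

L/D = 15.1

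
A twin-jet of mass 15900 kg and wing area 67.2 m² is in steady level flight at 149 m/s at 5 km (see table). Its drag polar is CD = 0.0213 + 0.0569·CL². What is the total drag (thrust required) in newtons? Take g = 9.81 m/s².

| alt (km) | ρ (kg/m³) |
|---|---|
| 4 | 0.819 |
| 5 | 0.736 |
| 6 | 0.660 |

At 5 km, from the table: ρ = 0.736 kg/m³.
Weight W = mg = 15900 × 9.81 = 1.5598×10^5 N; in level flight L = W.
Dynamic pressure q = 0.5 × 0.736 × 149² = 8170 Pa.
Required CL = L/(qS) = 1.5598×10^5/(8170·67.2) = 0.2841.
CD = 0.0213 + 0.0569 × 0.2841² = 0.02589.
D = q·S·CD = 8170 × 67.2 × 0.02589 = 14220 N

D = 14200 N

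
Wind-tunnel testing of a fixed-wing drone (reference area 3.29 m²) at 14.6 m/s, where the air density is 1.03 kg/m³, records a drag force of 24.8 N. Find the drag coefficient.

CD = 0.0687

From D = ½ρv²S·CD, rearranging gives CD = 2D/(ρv²S).
CD = 2 × 24.8 / (1.03 × 14.6² × 3.29) = 0.0687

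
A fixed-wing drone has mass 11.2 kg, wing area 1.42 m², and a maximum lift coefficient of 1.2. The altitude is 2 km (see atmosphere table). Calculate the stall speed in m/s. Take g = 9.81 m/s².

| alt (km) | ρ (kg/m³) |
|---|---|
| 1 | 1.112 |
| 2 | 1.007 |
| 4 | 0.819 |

V_stall = 11.3 m/s

At 2 km, from the table: ρ = 1.007 kg/m³.
At stall, lift equals weight: L = W = m·g = 11.2 × 9.81 = 109.9 N.
From L = ½ρV²S·CL,max = W: V_stall = √(2W/(ρSCL,max)) = √(2·109.9/(1.007·1.42·1.2))
V_stall = √128.1 = 11.3 m/s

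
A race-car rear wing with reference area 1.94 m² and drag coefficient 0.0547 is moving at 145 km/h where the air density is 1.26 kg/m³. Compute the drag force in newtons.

Convert speed: v = 145 km/h ÷ 3.6 = 40.28 m/s.
Dynamic pressure q = ½ρv² = ½ × 1.26 × 40.28² = 1022 Pa.
D = q·S·CD = 1022 × 1.94 × 0.0547 = 108 N

D = 108 N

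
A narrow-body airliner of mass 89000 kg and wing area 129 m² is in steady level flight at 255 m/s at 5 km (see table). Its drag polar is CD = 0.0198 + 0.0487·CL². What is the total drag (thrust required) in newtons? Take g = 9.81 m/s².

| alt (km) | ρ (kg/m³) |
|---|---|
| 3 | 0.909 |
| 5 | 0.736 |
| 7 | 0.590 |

At 5 km, from the table: ρ = 0.736 kg/m³.
Weight W = mg = 89000 × 9.81 = 8.7309×10^5 N; in level flight L = W.
Dynamic pressure q = 0.5 × 0.736 × 255² = 23930 Pa.
CL = W/(q·S) = 8.7309×10^5 / (23930 × 129) = 0.2828.
CD = 0.0198 + 0.0487 × 0.2828² = 0.0237.
D = q·S·CD = 23930 × 129 × 0.0237 = 73150 N

D = 73100 N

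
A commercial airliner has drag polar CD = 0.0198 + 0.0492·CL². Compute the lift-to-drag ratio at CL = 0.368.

CD = 0.0198 + 0.0492 × 0.368² = 0.02646
L/D = CL/CD = 0.368 / 0.02646 = 13.9

L/D = 13.9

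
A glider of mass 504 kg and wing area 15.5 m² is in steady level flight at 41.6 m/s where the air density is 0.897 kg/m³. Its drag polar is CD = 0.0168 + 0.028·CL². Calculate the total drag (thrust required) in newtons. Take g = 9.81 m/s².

In steady level flight, lift balances weight: W = mg = 504 × 9.81 = 4944.2 N.
Dynamic pressure q = 0.5 × 0.897 × 41.6² = 776.2 Pa.
CL = 2W/(ρv²S) = 2×4944.2/(0.897×41.6²×15.5) = 0.411.
CD = 0.0168 + 0.028 × 0.411² = 0.02153.
D = q·S·CD = 776.2 × 15.5 × 0.02153 = 259 N

D = 259 N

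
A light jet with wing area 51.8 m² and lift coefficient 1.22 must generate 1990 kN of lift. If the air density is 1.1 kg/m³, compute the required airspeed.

v = 239 m/s

L = ½ρv²S·CL ⇒ v = √(2L/(ρ·S·CL))
v = √(2 × 1.99×10^6 / (1.1 × 51.8 × 1.22)) = √57250 = 239 m/s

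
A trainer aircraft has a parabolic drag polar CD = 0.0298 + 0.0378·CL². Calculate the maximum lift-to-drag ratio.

(L/D)max = 14.9

For CD = CD0 + K·CL², (L/D)max occurs at CL* = √(CD0/K) and equals 1/(2√(K·CD0)).
(L/D)max = 1/(2√(0.0378 × 0.0298)) = 1/(2 × 0.03356) = 14.9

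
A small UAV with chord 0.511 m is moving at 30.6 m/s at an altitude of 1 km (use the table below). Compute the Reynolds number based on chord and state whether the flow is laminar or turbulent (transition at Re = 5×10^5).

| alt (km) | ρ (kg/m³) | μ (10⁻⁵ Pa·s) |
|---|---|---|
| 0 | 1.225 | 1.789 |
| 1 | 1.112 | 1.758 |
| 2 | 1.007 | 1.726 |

At 1 km, from the table: ρ = 1.112 kg/m³, μ = 1.758×10⁻⁵ Pa·s.
Re = ρ·v·c/μ = 1.112 × 30.6 × 0.511 / (1.758×10⁻⁵) = 9.89×10^5
Since 9.89×10^5 > 5×10^5, the flow is turbulent.

Re = 9.89×10^5 (turbulent)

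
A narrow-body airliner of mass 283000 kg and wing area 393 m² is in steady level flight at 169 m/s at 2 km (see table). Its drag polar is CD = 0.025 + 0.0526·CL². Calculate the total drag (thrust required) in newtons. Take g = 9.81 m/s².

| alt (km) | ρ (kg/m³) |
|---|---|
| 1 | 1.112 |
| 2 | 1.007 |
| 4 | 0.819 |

D = 2.13×10^5 N

At 2 km, from the table: ρ = 1.007 kg/m³.
Level flight ⇒ L = W = m·g = 283000 × 9.81 = 2.7762×10^6 N.
Dynamic pressure q = 0.5 × 1.007 × 169² = 14380 Pa.
CL = W/(q·S) = 2.7762×10^6 / (14380 × 393) = 0.4912.
CD = 0.025 + 0.0526 × 0.4912² = 0.03769.
D = q·S·CD = 14380 × 393 × 0.03769 = 2.13×10^5 N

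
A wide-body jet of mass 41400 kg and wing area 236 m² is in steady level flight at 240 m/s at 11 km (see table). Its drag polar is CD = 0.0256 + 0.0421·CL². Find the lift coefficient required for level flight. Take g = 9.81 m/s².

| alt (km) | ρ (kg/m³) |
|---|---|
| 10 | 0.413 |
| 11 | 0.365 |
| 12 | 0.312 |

CL = 0.164

At 11 km, from the table: ρ = 0.365 kg/m³.
Weight W = mg = 41400 × 9.81 = 4.0613×10^5 N; in level flight L = W.
Dynamic pressure q = 0.5 × 0.365 × 240² = 10510 Pa.
CL = 2W/(ρv²S) = 2×4.0613×10^5/(0.365×240²×236) = 0.1637.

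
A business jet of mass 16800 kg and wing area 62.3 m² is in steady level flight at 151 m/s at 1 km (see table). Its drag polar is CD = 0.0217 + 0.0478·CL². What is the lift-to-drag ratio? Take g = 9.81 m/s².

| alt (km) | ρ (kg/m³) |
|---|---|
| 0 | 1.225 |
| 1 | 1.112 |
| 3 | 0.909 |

L/D = 8.77

At 1 km, from the table: ρ = 1.112 kg/m³.
In steady level flight, lift balances weight: W = mg = 16800 × 9.81 = 1.6481×10^5 N.
Dynamic pressure q = 0.5 × 1.112 × 151² = 12680 Pa.
CL = 2W/(ρv²S) = 2×1.6481×10^5/(1.112×151²×62.3) = 0.2087.
CD = 0.0217 + 0.0478 × 0.2087² = 0.02378.
L/D = CL/CD = 0.2087 / 0.02378 = 8.77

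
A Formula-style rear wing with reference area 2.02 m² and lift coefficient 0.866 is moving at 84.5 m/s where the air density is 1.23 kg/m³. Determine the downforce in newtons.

Dynamic pressure q = ½ρv² = ½ × 1.23 × 84.5² = 4391 Pa.
L = q·S·CL = 4391 × 2.02 × 0.866 = 7680 N ≈ 7.68 kN

L = 7680 N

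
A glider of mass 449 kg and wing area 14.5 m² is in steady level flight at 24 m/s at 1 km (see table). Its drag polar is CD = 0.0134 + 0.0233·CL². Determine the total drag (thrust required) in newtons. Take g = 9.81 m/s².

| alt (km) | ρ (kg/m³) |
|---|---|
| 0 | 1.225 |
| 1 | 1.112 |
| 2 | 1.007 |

At 1 km, from the table: ρ = 1.112 kg/m³.
Level flight ⇒ L = W = m·g = 449 × 9.81 = 4404.7 N.
Dynamic pressure q = 0.5 × 1.112 × 24² = 320.3 Pa.
CL = 2W/(ρv²S) = 2×4404.7/(1.112×24²×14.5) = 0.9485.
CD = 0.0134 + 0.0233 × 0.9485² = 0.03436.
D = q·S·CD = 320.3 × 14.5 × 0.03436 = 159.6 N

D = 160 N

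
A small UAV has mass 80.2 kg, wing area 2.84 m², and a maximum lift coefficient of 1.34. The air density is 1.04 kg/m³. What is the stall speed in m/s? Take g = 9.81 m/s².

V_stall = 19.9 m/s

Stall occurs when L = W at CL,max. W = mg = 80.2 × 9.81 = 786.8 N.
From L = ½ρV²S·CL,max = W: V_stall = √(2W/(ρSCL,max)) = √(2·786.8/(1.04·2.84·1.34))
V_stall = √397.6 = 19.9 m/s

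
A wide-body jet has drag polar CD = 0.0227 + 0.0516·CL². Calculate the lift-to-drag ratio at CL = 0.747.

L/D = 14.5

CD = 0.0227 + 0.0516 × 0.747² = 0.05149
L/D = CL/CD = 0.747 / 0.05149 = 14.5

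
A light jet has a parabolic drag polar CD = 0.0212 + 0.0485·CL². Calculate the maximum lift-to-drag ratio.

(L/D)max = 15.6

For CD = CD0 + K·CL², (L/D)max occurs at CL* = √(CD0/K) and equals 1/(2√(K·CD0)).
(L/D)max = 1/(2√(0.0485 × 0.0212)) = 1/(2 × 0.03207) = 15.6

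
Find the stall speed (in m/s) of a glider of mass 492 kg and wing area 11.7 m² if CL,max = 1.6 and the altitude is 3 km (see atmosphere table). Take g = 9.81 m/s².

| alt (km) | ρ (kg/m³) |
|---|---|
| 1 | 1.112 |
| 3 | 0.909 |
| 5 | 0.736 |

At 3 km, from the table: ρ = 0.909 kg/m³.
Weight W = mg = 492 × 9.81 = 4827 N.
V_stall = √(2W/(ρ·S·CL,max)) = √(2 × 4827 / (0.909 × 11.7 × 1.6))
V_stall = √567.3 = 23.8 m/s

V_stall = 23.8 m/s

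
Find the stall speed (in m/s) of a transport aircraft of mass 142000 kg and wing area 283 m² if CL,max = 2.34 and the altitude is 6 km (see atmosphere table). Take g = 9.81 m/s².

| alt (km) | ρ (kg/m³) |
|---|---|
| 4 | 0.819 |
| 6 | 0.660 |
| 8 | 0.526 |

V_stall = 79.8 m/s

At 6 km, from the table: ρ = 0.660 kg/m³.
Weight W = mg = 142000 × 9.81 = 1.393×10^6 N.
From L = ½ρV²S·CL,max = W: V_stall = √(2W/(ρSCL,max)) = √(2·1.393×10^6/(0.66·283·2.34))
V_stall = √6374 = 79.8 m/s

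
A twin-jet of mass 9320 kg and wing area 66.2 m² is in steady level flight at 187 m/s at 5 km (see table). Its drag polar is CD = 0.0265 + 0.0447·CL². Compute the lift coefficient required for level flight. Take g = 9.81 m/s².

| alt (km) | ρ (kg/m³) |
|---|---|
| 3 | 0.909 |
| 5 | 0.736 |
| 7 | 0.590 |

CL = 0.107

At 5 km, from the table: ρ = 0.736 kg/m³.
Level flight ⇒ L = W = m·g = 9320 × 9.81 = 91429 N.
Dynamic pressure q = 0.5 × 0.736 × 187² = 12870 Pa.
CL = 2W/(ρv²S) = 2×91429/(0.736×187²×66.2) = 0.1073.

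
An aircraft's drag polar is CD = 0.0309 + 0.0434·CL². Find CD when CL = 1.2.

CD = 0.0934

CD = 0.0309 + 0.0434 × 1.2² = 0.0309 + 0.0625 = 0.0934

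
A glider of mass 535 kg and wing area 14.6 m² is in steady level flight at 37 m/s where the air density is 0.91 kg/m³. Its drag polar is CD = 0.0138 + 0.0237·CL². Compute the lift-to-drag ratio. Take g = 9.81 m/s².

L/D = 26.6

In steady level flight, lift balances weight: W = mg = 535 × 9.81 = 5248.4 N.
Dynamic pressure q = 0.5 × 0.91 × 37² = 622.9 Pa.
CL = W/(q·S) = 5248.4 / (622.9 × 14.6) = 0.5771.
CD = 0.0138 + 0.0237 × 0.5771² = 0.02169.
L/D = CL/CD = 0.5771 / 0.02169 = 26.6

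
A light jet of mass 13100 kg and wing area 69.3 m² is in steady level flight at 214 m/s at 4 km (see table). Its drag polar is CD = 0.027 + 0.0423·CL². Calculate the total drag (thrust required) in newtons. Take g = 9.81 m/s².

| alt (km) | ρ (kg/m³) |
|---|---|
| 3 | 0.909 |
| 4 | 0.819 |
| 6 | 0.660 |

At 4 km, from the table: ρ = 0.819 kg/m³.
Level flight ⇒ L = W = m·g = 13100 × 9.81 = 1.2851×10^5 N.
Dynamic pressure q = 0.5 × 0.819 × 214² = 18750 Pa.
CL = W/(q·S) = 1.2851×10^5 / (18750 × 69.3) = 0.09888.
CD = 0.027 + 0.0423 × 0.09888² = 0.02741.
D = q·S·CD = 18750 × 69.3 × 0.02741 = 35630 N

D = 35600 N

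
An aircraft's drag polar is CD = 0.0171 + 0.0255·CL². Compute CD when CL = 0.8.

CD = 0.0171 + 0.0255 × 0.8² = 0.0171 + 0.01632 = 0.0334

CD = 0.0334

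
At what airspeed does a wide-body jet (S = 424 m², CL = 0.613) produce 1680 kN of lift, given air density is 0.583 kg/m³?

v = 149 m/s

L = ½ρv²S·CL ⇒ v = √(2L/(ρ·S·CL))
v = √(2 × 1.68×10^6 / (0.583 × 424 × 0.613)) = √22170 = 149 m/s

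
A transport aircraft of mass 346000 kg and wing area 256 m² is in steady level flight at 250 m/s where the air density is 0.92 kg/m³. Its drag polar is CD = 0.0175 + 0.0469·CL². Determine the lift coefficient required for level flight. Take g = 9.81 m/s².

CL = 0.461

Level flight ⇒ L = W = m·g = 346000 × 9.81 = 3.3943×10^6 N.
q = ½ρv² = ½ × 0.92 × 250² = 28750 Pa.
CL = 2W/(ρv²S) = 2×3.3943×10^6/(0.92×250²×256) = 0.4612.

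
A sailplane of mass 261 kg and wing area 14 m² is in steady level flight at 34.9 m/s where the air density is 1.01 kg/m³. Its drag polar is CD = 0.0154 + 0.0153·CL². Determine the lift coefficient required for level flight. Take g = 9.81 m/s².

CL = 0.297

Level flight ⇒ L = W = m·g = 261 × 9.81 = 2560.4 N.
Dynamic pressure q = 0.5 × 1.01 × 34.9² = 615.1 Pa.
CL = W/(q·S) = 2560.4 / (615.1 × 14) = 0.2973.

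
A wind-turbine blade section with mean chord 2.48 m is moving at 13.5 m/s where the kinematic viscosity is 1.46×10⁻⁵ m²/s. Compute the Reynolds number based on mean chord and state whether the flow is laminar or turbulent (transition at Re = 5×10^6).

Re = v·c/ν = 13.5 × 2.48 / (1.46×10⁻⁵) = 2.29×10^6
Since 2.29×10^6 < 5×10^6, the flow is laminar.

Re = 2.29×10^6 (laminar)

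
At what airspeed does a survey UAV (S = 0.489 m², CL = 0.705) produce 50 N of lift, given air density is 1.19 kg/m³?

L = ½ρv²S·CL ⇒ v = √(2L/(ρ·S·CL))
v = √(2 × 50 / (1.19 × 0.489 × 0.705)) = √243.8 = 15.6 m/s

v = 15.6 m/s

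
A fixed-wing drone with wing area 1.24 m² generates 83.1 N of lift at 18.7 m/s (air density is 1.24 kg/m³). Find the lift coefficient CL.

CL = 0.309

From L = ½ρv²S·CL, rearranging gives CL = 2L/(ρv²S).
CL = 2 × 83.1 / (1.24 × 18.7² × 1.24) = 0.309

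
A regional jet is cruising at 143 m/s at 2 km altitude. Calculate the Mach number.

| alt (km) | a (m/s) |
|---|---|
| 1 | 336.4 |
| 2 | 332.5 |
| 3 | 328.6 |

M = 0.43

At 2 km, from the table: a = 332.5 m/s.
M = v/a = 143 / 332.5 = 0.43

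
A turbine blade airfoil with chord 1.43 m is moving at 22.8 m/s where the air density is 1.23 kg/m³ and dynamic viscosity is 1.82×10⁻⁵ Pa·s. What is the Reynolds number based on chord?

Re = ρ·v·c/μ = 1.23 × 22.8 × 1.43 / (1.82×10⁻⁵) = 2.2×10^6

Re = 2.2×10^6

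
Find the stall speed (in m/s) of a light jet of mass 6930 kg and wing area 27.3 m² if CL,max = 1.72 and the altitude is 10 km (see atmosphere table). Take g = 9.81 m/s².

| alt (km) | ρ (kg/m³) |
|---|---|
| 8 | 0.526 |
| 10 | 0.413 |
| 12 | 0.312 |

V_stall = 83.7 m/s

At 10 km, from the table: ρ = 0.413 kg/m³.
Weight W = mg = 6930 × 9.81 = 67980 N.
V_stall = √(2W/(ρ·S·CL,max)) = √(2 × 67980 / (0.413 × 27.3 × 1.72))
V_stall = √7011 = 83.7 m/s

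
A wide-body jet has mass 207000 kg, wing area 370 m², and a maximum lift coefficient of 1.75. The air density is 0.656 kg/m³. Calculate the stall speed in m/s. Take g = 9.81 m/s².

V_stall = 97.8 m/s

Stall occurs when L = W at CL,max. W = mg = 207000 × 9.81 = 2.031×10^6 N.
V_stall = √(2W/(ρ·S·CL,max)) = √(2 × 2.031×10^6 / (0.656 × 370 × 1.75))
V_stall = √9561 = 97.8 m/s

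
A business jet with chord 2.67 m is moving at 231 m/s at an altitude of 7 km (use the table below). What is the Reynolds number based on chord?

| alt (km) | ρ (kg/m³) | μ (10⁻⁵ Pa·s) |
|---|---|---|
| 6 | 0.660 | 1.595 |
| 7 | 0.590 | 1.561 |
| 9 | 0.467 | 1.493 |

At 7 km, from the table: ρ = 0.590 kg/m³, μ = 1.561×10⁻⁵ Pa·s.
Re = ρ·v·c/μ = 0.59 × 231 × 2.67 / (1.561×10⁻⁵) = 2.33×10^7

Re = 2.33×10^7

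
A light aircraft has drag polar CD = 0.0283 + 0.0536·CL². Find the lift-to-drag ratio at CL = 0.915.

CD = 0.0283 + 0.0536 × 0.915² = 0.07318
L/D = CL/CD = 0.915 / 0.07318 = 12.5

L/D = 12.5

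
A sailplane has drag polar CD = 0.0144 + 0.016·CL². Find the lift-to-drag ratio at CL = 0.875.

L/D = 32.8

CD = 0.0144 + 0.016 × 0.875² = 0.02665
L/D = CL/CD = 0.875 / 0.02665 = 32.8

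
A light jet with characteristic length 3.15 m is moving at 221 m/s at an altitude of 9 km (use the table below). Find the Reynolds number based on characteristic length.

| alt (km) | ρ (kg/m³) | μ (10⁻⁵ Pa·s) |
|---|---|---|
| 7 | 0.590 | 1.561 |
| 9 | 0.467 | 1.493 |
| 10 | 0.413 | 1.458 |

At 9 km, from the table: ρ = 0.467 kg/m³, μ = 1.493×10⁻⁵ Pa·s.
Re = ρ·v·c/μ = 0.467 × 221 × 3.15 / (1.493×10⁻⁵) = 2.18×10^7

Re = 2.18×10^7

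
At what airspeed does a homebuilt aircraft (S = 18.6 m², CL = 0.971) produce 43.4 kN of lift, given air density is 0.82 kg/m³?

L = ½ρv²S·CL ⇒ v = √(2L/(ρ·S·CL))
v = √(2 × 43400 / (0.82 × 18.6 × 0.971)) = √5861 = 76.6 m/s

v = 76.6 m/s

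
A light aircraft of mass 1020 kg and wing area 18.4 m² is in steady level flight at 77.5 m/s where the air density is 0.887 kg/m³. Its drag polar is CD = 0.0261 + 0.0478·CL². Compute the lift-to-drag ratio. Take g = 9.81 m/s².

L/D = 7.27

In steady level flight, lift balances weight: W = mg = 1020 × 9.81 = 10006 N.
Dynamic pressure q = 0.5 × 0.887 × 77.5² = 2664 Pa.
Required CL = L/(qS) = 10006/(2664·18.4) = 0.2042.
CD = 0.0261 + 0.0478 × 0.2042² = 0.02809.
L/D = CL/CD = 0.2042 / 0.02809 = 7.27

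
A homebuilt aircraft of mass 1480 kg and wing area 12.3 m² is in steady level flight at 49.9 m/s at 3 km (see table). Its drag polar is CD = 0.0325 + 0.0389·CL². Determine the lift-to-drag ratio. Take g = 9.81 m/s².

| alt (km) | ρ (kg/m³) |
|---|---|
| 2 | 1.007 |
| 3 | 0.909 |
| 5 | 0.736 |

L/D = 13.9

At 3 km, from the table: ρ = 0.909 kg/m³.
In steady level flight, lift balances weight: W = mg = 1480 × 9.81 = 14519 N.
Dynamic pressure q = 0.5 × 0.909 × 49.9² = 1132 Pa.
CL = 2W/(ρv²S) = 2×14519/(0.909×49.9²×12.3) = 1.043.
CD = 0.0325 + 0.0389 × 1.043² = 0.07482.
L/D = CL/CD = 1.043 / 0.07482 = 13.9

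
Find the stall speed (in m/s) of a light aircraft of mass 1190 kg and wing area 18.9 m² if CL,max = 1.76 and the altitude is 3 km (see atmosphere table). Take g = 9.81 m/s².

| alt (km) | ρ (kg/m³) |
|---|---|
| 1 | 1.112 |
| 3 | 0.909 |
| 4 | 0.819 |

At 3 km, from the table: ρ = 0.909 kg/m³.
At stall, lift equals weight: L = W = m·g = 1190 × 9.81 = 11670 N.
From L = ½ρV²S·CL,max = W: V_stall = √(2W/(ρSCL,max)) = √(2·11670/(0.909·18.9·1.76))
V_stall = √772.2 = 27.8 m/s

V_stall = 27.8 m/s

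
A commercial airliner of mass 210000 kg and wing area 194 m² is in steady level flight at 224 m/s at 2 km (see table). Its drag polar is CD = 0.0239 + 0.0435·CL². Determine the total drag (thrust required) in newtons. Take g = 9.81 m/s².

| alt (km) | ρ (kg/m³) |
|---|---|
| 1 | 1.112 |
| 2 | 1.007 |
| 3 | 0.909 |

D = 1.55×10^5 N

At 2 km, from the table: ρ = 1.007 kg/m³.
In steady level flight, lift balances weight: W = mg = 210000 × 9.81 = 2.0601×10^6 N.
Dynamic pressure q = 0.5 × 1.007 × 224² = 25260 Pa.
CL = W/(q·S) = 2.0601×10^6 / (25260 × 194) = 0.4203.
CD = 0.0239 + 0.0435 × 0.4203² = 0.03159.
D = q·S·CD = 25260 × 194 × 0.03159 = 1.548×10^5 N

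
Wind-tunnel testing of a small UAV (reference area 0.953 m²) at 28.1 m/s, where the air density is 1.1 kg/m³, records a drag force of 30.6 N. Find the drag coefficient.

CD = 0.0739

From D = ½ρv²S·CD, rearranging gives CD = 2D/(ρv²S).
CD = 2 × 30.6 / (1.1 × 28.1² × 0.953) = 0.0739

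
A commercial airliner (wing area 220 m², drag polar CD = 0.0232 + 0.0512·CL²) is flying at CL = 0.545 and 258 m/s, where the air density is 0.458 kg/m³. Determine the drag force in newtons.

CD = 0.0232 + 0.0512 × 0.545² = 0.03841
D = ½ρv²S·CD = ½ × 0.458 × 258² × 220 × 0.03841 = 1.29×10^5 N

D = 1.29×10^5 N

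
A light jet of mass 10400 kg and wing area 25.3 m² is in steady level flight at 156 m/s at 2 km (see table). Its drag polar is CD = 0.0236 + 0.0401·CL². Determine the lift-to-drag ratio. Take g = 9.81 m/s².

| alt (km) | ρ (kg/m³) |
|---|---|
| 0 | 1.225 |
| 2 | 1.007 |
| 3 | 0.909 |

At 2 km, from the table: ρ = 1.007 kg/m³.
In steady level flight, lift balances weight: W = mg = 10400 × 9.81 = 1.0202×10^5 N.
q = ½ρv² = ½ × 1.007 × 156² = 12250 Pa.
CL = 2W/(ρv²S) = 2×1.0202×10^5/(1.007×156²×25.3) = 0.3291.
CD = 0.0236 + 0.0401 × 0.3291² = 0.02794.
L/D = CL/CD = 0.3291 / 0.02794 = 11.8

L/D = 11.8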